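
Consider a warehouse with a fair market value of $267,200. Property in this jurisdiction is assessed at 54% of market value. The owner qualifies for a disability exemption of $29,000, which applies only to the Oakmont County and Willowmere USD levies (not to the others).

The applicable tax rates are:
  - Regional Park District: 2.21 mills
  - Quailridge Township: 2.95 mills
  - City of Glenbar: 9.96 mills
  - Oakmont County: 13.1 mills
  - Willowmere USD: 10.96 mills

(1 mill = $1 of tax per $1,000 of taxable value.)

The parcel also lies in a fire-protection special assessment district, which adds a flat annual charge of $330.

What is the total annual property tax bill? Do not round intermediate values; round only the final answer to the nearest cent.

Assessed value = $267,200 × 0.54 = $144,288
Regional Park District: $144,288 × 0.00221 = $318.87648
Quailridge Township: $144,288 × 0.00295 = $425.6496
City of Glenbar: $144,288 × 0.00996 = $1,437.10848
Oakmont County: ($144,288 − $29,000) × 0.0131 = $115,288 × 0.0131 = $1,510.2728
Willowmere USD: ($144,288 − $29,000) × 0.01096 = $115,288 × 0.01096 = $1,263.55648
Levies subtotal = $4,955.46384
Total = $4,955.46384 + $330 = $5,285.46384

$5,285.46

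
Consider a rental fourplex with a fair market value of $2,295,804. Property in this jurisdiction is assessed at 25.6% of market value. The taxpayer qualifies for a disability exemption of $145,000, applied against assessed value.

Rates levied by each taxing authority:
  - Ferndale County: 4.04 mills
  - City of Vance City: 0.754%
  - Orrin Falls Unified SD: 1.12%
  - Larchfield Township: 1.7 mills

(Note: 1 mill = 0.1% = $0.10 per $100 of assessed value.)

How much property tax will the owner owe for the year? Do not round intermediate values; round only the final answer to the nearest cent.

$10,837.93

Assessed value = $2,295,804 × 0.256 = $587,725.824
Taxable value = $587,725.824 − $145,000 = $442,725.824
Ferndale County: $442,725.824 × 0.00404 = $1,788.61232896
City of Vance City: $442,725.824 × 0.00754 = $3,338.15271296
Orrin Falls Unified SD: $442,725.824 × 0.0112 = $4,958.5292288
Larchfield Township: $442,725.824 × 0.0017 = $752.6339008
Total = $10,837.92817152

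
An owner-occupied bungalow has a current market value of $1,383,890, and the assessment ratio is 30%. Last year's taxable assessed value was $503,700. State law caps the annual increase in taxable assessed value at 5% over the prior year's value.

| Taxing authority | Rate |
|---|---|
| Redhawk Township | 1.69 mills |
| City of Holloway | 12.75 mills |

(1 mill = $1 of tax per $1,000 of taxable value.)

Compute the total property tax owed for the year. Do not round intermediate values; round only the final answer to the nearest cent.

$5,995.01

Uncapped assessed value = $1,383,890 × 0.3 = $415,167
Cap limit = $503,700 × 1.05 = $528,885
Taxable assessed value = min($415,167, $528,885) = $415,167 (cap does not bind)
Redhawk Township: $415,167 × 0.00169 = $701.63223
City of Holloway: $415,167 × 0.01275 = $5,293.37925
Total = $5,995.01148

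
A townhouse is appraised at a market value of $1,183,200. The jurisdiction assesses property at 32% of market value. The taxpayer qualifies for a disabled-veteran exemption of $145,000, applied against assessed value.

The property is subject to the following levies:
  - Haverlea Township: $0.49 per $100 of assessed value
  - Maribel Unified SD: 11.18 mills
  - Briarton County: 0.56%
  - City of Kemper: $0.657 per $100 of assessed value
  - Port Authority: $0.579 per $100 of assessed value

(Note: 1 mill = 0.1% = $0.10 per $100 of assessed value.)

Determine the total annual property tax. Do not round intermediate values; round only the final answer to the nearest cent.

Assessed value = $1,183,200 × 0.32 = $378,624
Taxable value = $378,624 − $145,000 = $233,624
Haverlea Township: $233,624 × 0.0049 = $1,144.7576
Maribel Unified SD: $233,624 × 0.01118 = $2,611.91632
Briarton County: $233,624 × 0.0056 = $1,308.2944
City of Kemper: $233,624 × 0.00657 = $1,534.90968
Port Authority: $233,624 × 0.00579 = $1,352.68296
Total = $7,952.56096

$7,952.56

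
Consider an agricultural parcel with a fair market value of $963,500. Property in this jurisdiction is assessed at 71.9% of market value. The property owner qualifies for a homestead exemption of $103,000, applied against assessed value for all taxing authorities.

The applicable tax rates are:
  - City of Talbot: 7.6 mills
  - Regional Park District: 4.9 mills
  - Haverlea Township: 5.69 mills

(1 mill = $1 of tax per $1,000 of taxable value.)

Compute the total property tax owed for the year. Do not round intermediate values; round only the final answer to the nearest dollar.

$10,728

Assessed value = $963,500 × 0.719 = $692,756.5
Taxable value = $692,756.5 − $103,000 = $589,756.5
City of Talbot: $589,756.5 × 0.0076 = $4,482.1494
Regional Park District: $589,756.5 × 0.0049 = $2,889.80685
Haverlea Township: $589,756.5 × 0.00569 = $3,355.714485
Total = $4,482.1494 + $2,889.80685 + $3,355.714485 = $10,727.670735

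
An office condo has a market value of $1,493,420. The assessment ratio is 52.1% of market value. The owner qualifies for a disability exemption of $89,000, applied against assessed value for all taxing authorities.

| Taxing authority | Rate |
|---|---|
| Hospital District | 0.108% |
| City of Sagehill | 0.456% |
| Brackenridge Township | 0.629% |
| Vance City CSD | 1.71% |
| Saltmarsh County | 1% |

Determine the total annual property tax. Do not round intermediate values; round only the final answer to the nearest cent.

$26,894.47

Assessed value = $1,493,420 × 0.521 = $778,071.82
Taxable value = $778,071.82 − $89,000 = $689,071.82
Hospital District: $689,071.82 × 0.00108 = $744.1975656
City of Sagehill: $689,071.82 × 0.00456 = $3,142.1674992
Brackenridge Township: $689,071.82 × 0.00629 = $4,334.2617478
Vance City CSD: $689,071.82 × 0.0171 = $11,783.128122
Saltmarsh County: $689,071.82 × 0.01 = $6,890.7182
Total = $744.1975656 + $3,142.1674992 + $4,334.2617478 + $11,783.128122 + $6,890.7182 = $26,894.4731346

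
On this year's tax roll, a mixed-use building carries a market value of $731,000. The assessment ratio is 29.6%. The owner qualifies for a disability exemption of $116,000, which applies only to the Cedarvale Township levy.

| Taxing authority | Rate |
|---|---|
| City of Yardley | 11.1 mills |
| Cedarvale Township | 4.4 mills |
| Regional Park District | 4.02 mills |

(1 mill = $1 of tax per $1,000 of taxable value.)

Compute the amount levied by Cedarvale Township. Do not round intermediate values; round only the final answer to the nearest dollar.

$442

Assessed value = $731,000 × 0.296 = $216,376
Cedarvale Township taxable value = $216,376 − $116,000 = $100,376
Cedarvale Township levy = $100,376 × 0.0044 = $441.6544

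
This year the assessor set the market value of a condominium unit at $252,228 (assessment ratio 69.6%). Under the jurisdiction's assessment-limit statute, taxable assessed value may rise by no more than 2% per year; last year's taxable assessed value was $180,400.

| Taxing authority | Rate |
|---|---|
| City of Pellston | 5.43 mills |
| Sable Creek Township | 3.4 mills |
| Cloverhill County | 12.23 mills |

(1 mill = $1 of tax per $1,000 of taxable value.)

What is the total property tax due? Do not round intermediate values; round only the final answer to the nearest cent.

$3,697.10

Uncapped assessed value = $252,228 × 0.696 = $175,550.688
Cap limit = $180,400 × 1.02 = $184,008
Taxable assessed value = min($175,550.688, $184,008) = $175,550.688 (cap does not bind)
City of Pellston: $175,550.688 × 0.00543 = $953.24023584
Sable Creek Township: $175,550.688 × 0.0034 = $596.8723392
Cloverhill County: $175,550.688 × 0.01223 = $2,146.98491424
Total = $3,697.09748928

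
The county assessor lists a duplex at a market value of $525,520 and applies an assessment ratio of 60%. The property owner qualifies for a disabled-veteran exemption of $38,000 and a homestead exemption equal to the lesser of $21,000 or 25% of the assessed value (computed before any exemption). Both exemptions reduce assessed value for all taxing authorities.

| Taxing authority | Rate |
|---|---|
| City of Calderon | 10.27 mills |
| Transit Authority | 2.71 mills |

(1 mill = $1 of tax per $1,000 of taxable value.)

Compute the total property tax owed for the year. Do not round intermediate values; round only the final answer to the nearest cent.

Assessed value = $525,520 × 0.6 = $315,312
Homestead exemption = min($21,000, 25% × $315,312) = min($21,000, $78,828) = $21,000 (dollar cap binds)
Taxable value = $315,312 − $38,000 − $21,000 = $256,312
City of Calderon: $256,312 × 0.01027 = $2,632.32424
Transit Authority: $256,312 × 0.00271 = $694.60552
Total = $3,326.92976

$3,326.93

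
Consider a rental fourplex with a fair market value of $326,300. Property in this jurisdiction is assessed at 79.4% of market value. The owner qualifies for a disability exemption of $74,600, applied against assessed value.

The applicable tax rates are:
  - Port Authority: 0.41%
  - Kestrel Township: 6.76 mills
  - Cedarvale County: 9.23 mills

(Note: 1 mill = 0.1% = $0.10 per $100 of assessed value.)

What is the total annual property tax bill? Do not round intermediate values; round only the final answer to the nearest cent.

$3,706.25

Assessed value = $326,300 × 0.794 = $259,082.2
Taxable value = $259,082.2 − $74,600 = $184,482.2
Port Authority: $184,482.2 × 0.0041 = $756.37702
Kestrel Township: $184,482.2 × 0.00676 = $1,247.099672
Cedarvale County: $184,482.2 × 0.00923 = $1,702.770706
Total = $3,706.247398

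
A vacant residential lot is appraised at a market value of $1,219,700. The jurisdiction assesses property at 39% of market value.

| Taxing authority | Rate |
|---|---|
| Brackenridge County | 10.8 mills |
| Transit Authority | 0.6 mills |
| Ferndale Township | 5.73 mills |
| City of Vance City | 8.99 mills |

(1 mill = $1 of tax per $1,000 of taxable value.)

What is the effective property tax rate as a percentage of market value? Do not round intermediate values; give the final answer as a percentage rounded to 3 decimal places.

1.019%

Assessed value = $1,219,700 × 0.39 = $475,683
Brackenridge County: $475,683 × 0.0108 = $5,137.3764
Transit Authority: $475,683 × 0.0006 = $285.4098
Ferndale Township: $475,683 × 0.00573 = $2,725.66359
City of Vance City: $475,683 × 0.00899 = $4,276.39017
Total tax = $12,424.83996
Effective rate = $12,424.83996 ÷ $1,219,700 = 1.019% of market value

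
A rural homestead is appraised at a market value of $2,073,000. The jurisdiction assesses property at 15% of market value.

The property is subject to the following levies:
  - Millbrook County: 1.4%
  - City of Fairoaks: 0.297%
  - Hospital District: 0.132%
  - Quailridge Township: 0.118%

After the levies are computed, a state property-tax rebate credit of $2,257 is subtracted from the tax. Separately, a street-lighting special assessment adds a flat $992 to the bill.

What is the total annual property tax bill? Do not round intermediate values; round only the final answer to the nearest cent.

Assessed value = $2,073,000 × 0.15 = $310,950
Millbrook County: $310,950 × 0.014 = $4,353.3
City of Fairoaks: $310,950 × 0.00297 = $923.5215
Hospital District: $310,950 × 0.00132 = $410.454
Quailridge Township: $310,950 × 0.00118 = $366.921
Levies subtotal = $6,054.1965
After credit = $6,054.1965 − $2,257 = $3,797.1965
Total = $3,797.1965 + $992 = $4,789.1965

$4,789.20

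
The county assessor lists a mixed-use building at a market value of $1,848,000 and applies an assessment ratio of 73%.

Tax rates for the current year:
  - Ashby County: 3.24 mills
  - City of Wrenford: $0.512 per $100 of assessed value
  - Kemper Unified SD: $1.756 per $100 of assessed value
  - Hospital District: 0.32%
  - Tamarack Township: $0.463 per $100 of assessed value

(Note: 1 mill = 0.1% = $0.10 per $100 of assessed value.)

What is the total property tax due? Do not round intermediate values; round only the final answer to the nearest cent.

$45,530.10

Assessed value = $1,848,000 × 0.73 = $1,349,040
Ashby County: $1,349,040 × 0.00324 = $4,370.8896
City of Wrenford: $1,349,040 × 0.00512 = $6,907.0848
Kemper Unified SD: $1,349,040 × 0.01756 = $23,689.1424
Hospital District: $1,349,040 × 0.0032 = $4,316.928
Tamarack Township: $1,349,040 × 0.00463 = $6,246.0552
Total = $45,530.1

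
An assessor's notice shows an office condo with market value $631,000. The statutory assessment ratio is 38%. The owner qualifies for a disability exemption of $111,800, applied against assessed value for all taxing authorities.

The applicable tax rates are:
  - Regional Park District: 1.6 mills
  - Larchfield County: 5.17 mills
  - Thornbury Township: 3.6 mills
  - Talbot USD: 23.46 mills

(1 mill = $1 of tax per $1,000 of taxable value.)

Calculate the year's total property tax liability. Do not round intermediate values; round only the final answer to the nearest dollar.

$4,330

Assessed value = $631,000 × 0.38 = $239,780
Taxable value = $239,780 − $111,800 = $127,980
Regional Park District: $127,980 × 0.0016 = $204.768
Larchfield County: $127,980 × 0.00517 = $661.6566
Thornbury Township: $127,980 × 0.0036 = $460.728
Talbot USD: $127,980 × 0.02346 = $3,002.4108
Total = $204.768 + $661.6566 + $460.728 + $3,002.4108 = $4,329.5634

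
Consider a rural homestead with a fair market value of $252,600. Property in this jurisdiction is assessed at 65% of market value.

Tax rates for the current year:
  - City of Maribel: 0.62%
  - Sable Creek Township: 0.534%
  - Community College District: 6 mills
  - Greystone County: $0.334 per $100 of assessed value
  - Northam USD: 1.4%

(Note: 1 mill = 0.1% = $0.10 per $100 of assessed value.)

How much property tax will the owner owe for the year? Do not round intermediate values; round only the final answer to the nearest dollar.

Assessed value = $252,600 × 0.65 = $164,190
City of Maribel: $164,190 × 0.0062 = $1,017.978
Sable Creek Township: $164,190 × 0.00534 = $876.7746
Community College District: $164,190 × 0.006 = $985.14
Greystone County: $164,190 × 0.00334 = $548.3946
Northam USD: $164,190 × 0.014 = $2,298.66
Total = $5,726.9472

$5,727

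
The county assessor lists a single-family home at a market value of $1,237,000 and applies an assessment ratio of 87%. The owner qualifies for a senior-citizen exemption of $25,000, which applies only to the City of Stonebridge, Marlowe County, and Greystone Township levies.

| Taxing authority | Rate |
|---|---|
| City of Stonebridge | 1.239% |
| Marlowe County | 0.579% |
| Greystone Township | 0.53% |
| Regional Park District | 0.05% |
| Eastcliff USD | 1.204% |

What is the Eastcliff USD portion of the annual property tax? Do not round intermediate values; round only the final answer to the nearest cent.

$12,957.33

Assessed value = $1,237,000 × 0.87 = $1,076,190
Eastcliff USD taxable value = $1,076,190 (exemption does not apply)
Eastcliff USD levy = $1,076,190 × 0.01204 = $12,957.3276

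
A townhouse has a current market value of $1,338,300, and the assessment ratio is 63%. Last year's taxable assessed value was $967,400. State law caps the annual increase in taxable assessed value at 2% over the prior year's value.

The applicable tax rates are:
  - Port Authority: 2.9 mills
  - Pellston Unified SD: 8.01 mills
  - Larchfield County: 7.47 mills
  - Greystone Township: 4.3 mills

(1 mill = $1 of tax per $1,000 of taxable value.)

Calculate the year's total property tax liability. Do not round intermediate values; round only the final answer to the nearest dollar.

$19,122

Uncapped assessed value = $1,338,300 × 0.63 = $843,129
Cap limit = $967,400 × 1.02 = $986,748
Taxable assessed value = min($843,129, $986,748) = $843,129 (cap does not bind)
Port Authority: $843,129 × 0.0029 = $2,445.0741
Pellston Unified SD: $843,129 × 0.00801 = $6,753.46329
Larchfield County: $843,129 × 0.00747 = $6,298.17363
Greystone Township: $843,129 × 0.0043 = $3,625.4547
Total = $19,122.16572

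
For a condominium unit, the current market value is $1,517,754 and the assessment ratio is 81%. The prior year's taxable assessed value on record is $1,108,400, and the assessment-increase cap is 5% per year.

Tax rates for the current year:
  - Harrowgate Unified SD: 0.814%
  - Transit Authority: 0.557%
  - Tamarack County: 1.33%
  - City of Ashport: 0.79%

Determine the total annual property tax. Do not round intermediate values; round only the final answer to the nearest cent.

$40,628.96

Uncapped assessed value = $1,517,754 × 0.81 = $1,229,380.74
Cap limit = $1,108,400 × 1.05 = $1,163,820
Taxable assessed value = min($1,229,380.74, $1,163,820) = $1,163,820 (cap binds)
Harrowgate Unified SD: $1,163,820 × 0.00814 = $9,473.4948
Transit Authority: $1,163,820 × 0.00557 = $6,482.4774
Tamarack County: $1,163,820 × 0.0133 = $15,478.806
City of Ashport: $1,163,820 × 0.0079 = $9,194.178
Total = $40,628.9562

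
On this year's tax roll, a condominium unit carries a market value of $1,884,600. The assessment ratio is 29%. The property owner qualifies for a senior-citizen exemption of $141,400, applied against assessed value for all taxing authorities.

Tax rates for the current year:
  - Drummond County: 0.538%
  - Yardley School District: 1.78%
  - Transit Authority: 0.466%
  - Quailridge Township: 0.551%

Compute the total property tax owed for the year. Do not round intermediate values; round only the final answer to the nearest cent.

$13,511.22

Assessed value = $1,884,600 × 0.29 = $546,534
Taxable value = $546,534 − $141,400 = $405,134
Drummond County: $405,134 × 0.00538 = $2,179.62092
Yardley School District: $405,134 × 0.0178 = $7,211.3852
Transit Authority: $405,134 × 0.00466 = $1,887.92444
Quailridge Township: $405,134 × 0.00551 = $2,232.28834
Total = $2,179.62092 + $7,211.3852 + $1,887.92444 + $2,232.28834 = $13,511.2189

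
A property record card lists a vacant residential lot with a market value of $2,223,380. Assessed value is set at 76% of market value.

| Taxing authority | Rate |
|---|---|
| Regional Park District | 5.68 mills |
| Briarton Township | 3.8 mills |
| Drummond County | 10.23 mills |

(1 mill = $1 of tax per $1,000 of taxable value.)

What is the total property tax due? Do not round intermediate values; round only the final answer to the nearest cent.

Assessed value = $2,223,380 × 0.76 = $1,689,768.8
Regional Park District: $1,689,768.8 × 0.00568 = $9,597.886784
Briarton Township: $1,689,768.8 × 0.0038 = $6,421.12144
Drummond County: $1,689,768.8 × 0.01023 = $17,286.334824
Total = $9,597.886784 + $6,421.12144 + $17,286.334824 = $33,305.343048

$33,305.34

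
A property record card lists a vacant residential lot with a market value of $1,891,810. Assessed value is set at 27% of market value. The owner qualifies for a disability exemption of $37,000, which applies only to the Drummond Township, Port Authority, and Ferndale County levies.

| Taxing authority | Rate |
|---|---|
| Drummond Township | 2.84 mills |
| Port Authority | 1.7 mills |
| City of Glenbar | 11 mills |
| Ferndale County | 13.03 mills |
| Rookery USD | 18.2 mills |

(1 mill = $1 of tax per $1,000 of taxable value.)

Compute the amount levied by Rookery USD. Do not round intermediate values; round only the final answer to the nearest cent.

$9,296.35

Assessed value = $1,891,810 × 0.27 = $510,788.7
Rookery USD taxable value = $510,788.7 (exemption does not apply)
Rookery USD levy = $510,788.7 × 0.0182 = $9,296.35434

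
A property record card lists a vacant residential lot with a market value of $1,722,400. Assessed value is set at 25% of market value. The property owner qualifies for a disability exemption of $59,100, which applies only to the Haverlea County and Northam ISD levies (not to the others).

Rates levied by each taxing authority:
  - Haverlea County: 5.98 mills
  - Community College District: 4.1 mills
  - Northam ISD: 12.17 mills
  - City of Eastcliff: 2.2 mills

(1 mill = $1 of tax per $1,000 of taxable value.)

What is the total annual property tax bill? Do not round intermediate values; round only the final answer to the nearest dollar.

Assessed value = $1,722,400 × 0.25 = $430,600
Haverlea County: ($430,600 − $59,100) × 0.00598 = $371,500 × 0.00598 = $2,221.57
Community College District: $430,600 × 0.0041 = $1,765.46
Northam ISD: ($430,600 − $59,100) × 0.01217 = $371,500 × 0.01217 = $4,521.155
City of Eastcliff: $430,600 × 0.0022 = $947.32
Total = $9,455.505

$9,456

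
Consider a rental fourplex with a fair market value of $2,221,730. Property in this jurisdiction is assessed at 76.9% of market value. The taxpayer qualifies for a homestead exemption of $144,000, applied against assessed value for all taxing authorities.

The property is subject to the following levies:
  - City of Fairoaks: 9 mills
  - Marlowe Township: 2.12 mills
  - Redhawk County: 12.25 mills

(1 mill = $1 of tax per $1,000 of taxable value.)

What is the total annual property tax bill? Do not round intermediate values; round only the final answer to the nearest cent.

Assessed value = $2,221,730 × 0.769 = $1,708,510.37
Taxable value = $1,708,510.37 − $144,000 = $1,564,510.37
City of Fairoaks: $1,564,510.37 × 0.009 = $14,080.59333
Marlowe Township: $1,564,510.37 × 0.00212 = $3,316.7619844
Redhawk County: $1,564,510.37 × 0.01225 = $19,165.2520325
Total = $14,080.59333 + $3,316.7619844 + $19,165.2520325 = $36,562.6073469

$36,562.61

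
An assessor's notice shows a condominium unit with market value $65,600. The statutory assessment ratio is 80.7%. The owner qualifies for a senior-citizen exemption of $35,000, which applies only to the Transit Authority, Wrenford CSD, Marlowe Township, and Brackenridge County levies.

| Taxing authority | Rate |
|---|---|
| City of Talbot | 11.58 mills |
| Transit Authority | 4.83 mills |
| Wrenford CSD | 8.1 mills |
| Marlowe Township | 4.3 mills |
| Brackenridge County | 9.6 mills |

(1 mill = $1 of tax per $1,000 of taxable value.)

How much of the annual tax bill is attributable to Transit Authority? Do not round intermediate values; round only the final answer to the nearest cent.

Assessed value = $65,600 × 0.807 = $52,939.2
Transit Authority taxable value = $52,939.2 − $35,000 = $17,939.2
Transit Authority levy = $17,939.2 × 0.00483 = $86.646336

$86.65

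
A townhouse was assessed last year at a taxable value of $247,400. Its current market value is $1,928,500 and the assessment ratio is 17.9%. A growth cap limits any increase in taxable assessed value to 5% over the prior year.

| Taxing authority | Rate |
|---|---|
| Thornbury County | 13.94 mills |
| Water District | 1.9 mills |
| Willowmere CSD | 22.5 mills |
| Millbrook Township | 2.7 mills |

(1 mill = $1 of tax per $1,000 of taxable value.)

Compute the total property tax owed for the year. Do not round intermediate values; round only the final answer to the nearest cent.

$10,660.96

Uncapped assessed value = $1,928,500 × 0.179 = $345,201.5
Cap limit = $247,400 × 1.05 = $259,770
Taxable assessed value = min($345,201.5, $259,770) = $259,770 (cap binds)
Thornbury County: $259,770 × 0.01394 = $3,621.1938
Water District: $259,770 × 0.0019 = $493.563
Willowmere CSD: $259,770 × 0.0225 = $5,844.825
Millbrook Township: $259,770 × 0.0027 = $701.379
Total = $10,660.9608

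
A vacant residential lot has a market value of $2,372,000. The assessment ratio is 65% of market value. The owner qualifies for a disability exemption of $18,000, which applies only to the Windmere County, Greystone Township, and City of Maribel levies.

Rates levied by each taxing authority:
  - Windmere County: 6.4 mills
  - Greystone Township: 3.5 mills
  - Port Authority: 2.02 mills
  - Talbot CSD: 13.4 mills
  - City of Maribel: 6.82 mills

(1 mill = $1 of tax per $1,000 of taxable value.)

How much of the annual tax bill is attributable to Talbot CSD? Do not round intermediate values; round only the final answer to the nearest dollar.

Assessed value = $2,372,000 × 0.65 = $1,541,800
Talbot CSD taxable value = $1,541,800 (exemption does not apply)
Talbot CSD levy = $1,541,800 × 0.0134 = $20,660.12

$20,660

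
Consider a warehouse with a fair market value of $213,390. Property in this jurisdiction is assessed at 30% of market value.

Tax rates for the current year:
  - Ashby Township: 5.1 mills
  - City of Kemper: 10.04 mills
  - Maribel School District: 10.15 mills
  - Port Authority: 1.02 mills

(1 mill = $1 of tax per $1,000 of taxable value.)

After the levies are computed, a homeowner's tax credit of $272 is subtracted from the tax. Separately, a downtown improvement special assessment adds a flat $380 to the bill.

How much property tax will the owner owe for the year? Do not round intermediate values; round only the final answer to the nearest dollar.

$1,792

Assessed value = $213,390 × 0.3 = $64,017
Ashby Township: $64,017 × 0.0051 = $326.4867
City of Kemper: $64,017 × 0.01004 = $642.73068
Maribel School District: $64,017 × 0.01015 = $649.77255
Port Authority: $64,017 × 0.00102 = $65.29734
Levies subtotal = $1,684.28727
After credit = $1,684.28727 − $272 = $1,412.28727
Total = $1,412.28727 + $380 = $1,792.28727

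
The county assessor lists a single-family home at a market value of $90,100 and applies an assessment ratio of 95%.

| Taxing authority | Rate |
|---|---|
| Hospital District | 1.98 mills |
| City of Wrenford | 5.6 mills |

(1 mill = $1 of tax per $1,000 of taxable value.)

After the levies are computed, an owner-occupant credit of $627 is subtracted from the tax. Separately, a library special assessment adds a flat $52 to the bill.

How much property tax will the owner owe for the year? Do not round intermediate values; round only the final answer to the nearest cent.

Assessed value = $90,100 × 0.95 = $85,595
Hospital District: $85,595 × 0.00198 = $169.4781
City of Wrenford: $85,595 × 0.0056 = $479.332
Levies subtotal = $648.8101
After credit = $648.8101 − $627 = $21.8101
Total = $21.8101 + $52 = $73.8101

$73.81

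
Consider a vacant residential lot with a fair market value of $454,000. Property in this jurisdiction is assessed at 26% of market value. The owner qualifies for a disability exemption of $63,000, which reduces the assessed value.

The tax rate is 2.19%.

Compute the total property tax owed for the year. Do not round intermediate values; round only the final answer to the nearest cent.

$1,205.38

Assessed value = $454,000 × 0.26 = $118,040
Taxable value = $118,040 − $63,000 = $55,040
Tax = $55,040 × 0.0219 = $1,205.376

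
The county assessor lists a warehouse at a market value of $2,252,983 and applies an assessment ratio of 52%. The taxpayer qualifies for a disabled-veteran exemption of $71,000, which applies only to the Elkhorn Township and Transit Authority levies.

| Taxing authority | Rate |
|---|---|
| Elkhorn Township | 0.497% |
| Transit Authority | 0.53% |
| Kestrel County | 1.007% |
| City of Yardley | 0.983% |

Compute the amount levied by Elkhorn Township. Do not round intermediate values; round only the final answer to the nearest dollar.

$5,470

Assessed value = $2,252,983 × 0.52 = $1,171,551.16
Elkhorn Township taxable value = $1,171,551.16 − $71,000 = $1,100,551.16
Elkhorn Township levy = $1,100,551.16 × 0.00497 = $5,469.7392652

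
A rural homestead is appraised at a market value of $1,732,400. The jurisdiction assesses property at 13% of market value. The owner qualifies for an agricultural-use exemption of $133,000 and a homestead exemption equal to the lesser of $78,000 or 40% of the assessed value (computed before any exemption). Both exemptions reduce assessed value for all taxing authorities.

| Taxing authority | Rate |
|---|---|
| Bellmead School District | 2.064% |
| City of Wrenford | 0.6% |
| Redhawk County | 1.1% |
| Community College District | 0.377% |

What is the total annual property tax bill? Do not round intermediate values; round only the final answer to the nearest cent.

Assessed value = $1,732,400 × 0.13 = $225,212
Homestead exemption = min($78,000, 40% × $225,212) = min($78,000, $90,084.8) = $78,000 (dollar cap binds)
Taxable value = $225,212 − $133,000 − $78,000 = $14,212
Bellmead School District: $14,212 × 0.02064 = $293.33568
City of Wrenford: $14,212 × 0.006 = $85.272
Redhawk County: $14,212 × 0.011 = $156.332
Community College District: $14,212 × 0.00377 = $53.57924
Total = $588.51892

$588.52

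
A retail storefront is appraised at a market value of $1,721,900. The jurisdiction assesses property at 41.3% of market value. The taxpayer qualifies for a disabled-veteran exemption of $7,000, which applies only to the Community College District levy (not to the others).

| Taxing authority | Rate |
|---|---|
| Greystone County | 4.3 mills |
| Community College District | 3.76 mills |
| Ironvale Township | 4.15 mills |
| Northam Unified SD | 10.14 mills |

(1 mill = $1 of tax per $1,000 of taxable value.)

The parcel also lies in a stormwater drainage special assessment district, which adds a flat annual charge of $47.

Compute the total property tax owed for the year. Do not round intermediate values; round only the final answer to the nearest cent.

Assessed value = $1,721,900 × 0.413 = $711,144.7
Greystone County: $711,144.7 × 0.0043 = $3,057.92221
Community College District: ($711,144.7 − $7,000) × 0.00376 = $704,144.7 × 0.00376 = $2,647.584072
Ironvale Township: $711,144.7 × 0.00415 = $2,951.250505
Northam Unified SD: $711,144.7 × 0.01014 = $7,211.007258
Levies subtotal = $15,867.764045
Total = $15,867.764045 + $47 = $15,914.764045

$15,914.76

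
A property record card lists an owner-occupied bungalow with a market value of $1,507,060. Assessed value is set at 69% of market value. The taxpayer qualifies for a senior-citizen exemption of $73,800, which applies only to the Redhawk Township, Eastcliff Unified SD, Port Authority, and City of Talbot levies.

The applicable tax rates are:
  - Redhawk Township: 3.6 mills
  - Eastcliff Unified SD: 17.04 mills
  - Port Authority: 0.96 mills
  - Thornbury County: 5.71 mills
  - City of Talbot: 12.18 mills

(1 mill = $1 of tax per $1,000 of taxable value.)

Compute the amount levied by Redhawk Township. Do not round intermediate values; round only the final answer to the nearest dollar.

Assessed value = $1,507,060 × 0.69 = $1,039,871.4
Redhawk Township taxable value = $1,039,871.4 − $73,800 = $966,071.4
Redhawk Township levy = $966,071.4 × 0.0036 = $3,477.85704

$3,478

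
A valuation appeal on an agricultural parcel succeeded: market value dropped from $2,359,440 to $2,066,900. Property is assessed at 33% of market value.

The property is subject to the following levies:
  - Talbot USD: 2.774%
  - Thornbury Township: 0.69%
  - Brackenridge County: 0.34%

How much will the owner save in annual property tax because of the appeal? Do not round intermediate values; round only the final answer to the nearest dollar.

Old assessed value = $2,359,440 × 0.33 = $778,615.2
New assessed value = $2,066,900 × 0.33 = $682,077
Combined rate = 0.02774 + 0.0069 + 0.0034 = 0.03804
Old tax = $778,615.2 × 0.03804 = $29,618.522208
New tax = $682,077 × 0.03804 = $25,946.20908
Reduction = $29,618.522208 − $25,946.20908 = $3,672.313128

$3,672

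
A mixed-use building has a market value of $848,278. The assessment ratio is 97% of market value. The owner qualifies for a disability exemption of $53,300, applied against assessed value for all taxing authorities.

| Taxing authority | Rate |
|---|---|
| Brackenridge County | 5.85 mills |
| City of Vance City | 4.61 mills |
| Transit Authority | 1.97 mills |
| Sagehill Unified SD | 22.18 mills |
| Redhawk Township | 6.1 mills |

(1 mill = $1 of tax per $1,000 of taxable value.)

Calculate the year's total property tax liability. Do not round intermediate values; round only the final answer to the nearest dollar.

Assessed value = $848,278 × 0.97 = $822,829.66
Taxable value = $822,829.66 − $53,300 = $769,529.66
Brackenridge County: $769,529.66 × 0.00585 = $4,501.748511
City of Vance City: $769,529.66 × 0.00461 = $3,547.5317326
Transit Authority: $769,529.66 × 0.00197 = $1,515.9734302
Sagehill Unified SD: $769,529.66 × 0.02218 = $17,068.1678588
Redhawk Township: $769,529.66 × 0.0061 = $4,694.130926
Total = $4,501.748511 + $3,547.5317326 + $1,515.9734302 + $17,068.1678588 + $4,694.130926 = $31,327.5524586

$31,328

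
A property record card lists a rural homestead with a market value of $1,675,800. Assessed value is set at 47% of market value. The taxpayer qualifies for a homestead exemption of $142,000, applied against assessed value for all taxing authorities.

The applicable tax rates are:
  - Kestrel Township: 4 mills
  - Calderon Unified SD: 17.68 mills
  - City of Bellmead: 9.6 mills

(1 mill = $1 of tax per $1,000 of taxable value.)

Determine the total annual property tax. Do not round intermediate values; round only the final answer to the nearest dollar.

$20,195

Assessed value = $1,675,800 × 0.47 = $787,626
Taxable value = $787,626 − $142,000 = $645,626
Kestrel Township: $645,626 × 0.004 = $2,582.504
Calderon Unified SD: $645,626 × 0.01768 = $11,414.66768
City of Bellmead: $645,626 × 0.0096 = $6,198.0096
Total = $2,582.504 + $11,414.66768 + $6,198.0096 = $20,195.18128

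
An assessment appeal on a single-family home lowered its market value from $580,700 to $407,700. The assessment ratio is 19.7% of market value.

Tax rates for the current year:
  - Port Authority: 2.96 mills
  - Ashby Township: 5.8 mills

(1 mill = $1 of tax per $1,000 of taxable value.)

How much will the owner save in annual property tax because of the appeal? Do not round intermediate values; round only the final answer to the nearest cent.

Old assessed value = $580,700 × 0.197 = $114,397.9
New assessed value = $407,700 × 0.197 = $80,316.9
Combined rate = 0.00296 + 0.0058 = 0.00876
Old tax = $114,397.9 × 0.00876 = $1,002.125604
New tax = $80,316.9 × 0.00876 = $703.576044
Reduction = $1,002.125604 − $703.576044 = $298.54956

$298.55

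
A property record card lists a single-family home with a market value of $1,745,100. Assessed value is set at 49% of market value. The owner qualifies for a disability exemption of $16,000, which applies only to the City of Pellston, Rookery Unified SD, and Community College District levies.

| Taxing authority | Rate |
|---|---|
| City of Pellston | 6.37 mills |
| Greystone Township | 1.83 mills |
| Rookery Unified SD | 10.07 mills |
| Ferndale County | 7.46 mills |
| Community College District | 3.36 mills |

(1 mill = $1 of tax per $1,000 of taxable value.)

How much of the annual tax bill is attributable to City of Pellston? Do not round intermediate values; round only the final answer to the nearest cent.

$5,345.06

Assessed value = $1,745,100 × 0.49 = $855,099
City of Pellston taxable value = $855,099 − $16,000 = $839,099
City of Pellston levy = $839,099 × 0.00637 = $5,345.06063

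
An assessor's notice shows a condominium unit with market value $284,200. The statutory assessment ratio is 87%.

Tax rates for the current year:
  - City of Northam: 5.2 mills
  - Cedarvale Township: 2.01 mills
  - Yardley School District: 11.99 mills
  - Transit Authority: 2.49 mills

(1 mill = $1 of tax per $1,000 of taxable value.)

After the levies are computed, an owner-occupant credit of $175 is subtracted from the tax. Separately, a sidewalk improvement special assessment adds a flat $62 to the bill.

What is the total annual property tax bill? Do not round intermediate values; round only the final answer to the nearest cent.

Assessed value = $284,200 × 0.87 = $247,254
City of Northam: $247,254 × 0.0052 = $1,285.7208
Cedarvale Township: $247,254 × 0.00201 = $496.98054
Yardley School District: $247,254 × 0.01199 = $2,964.57546
Transit Authority: $247,254 × 0.00249 = $615.66246
Levies subtotal = $5,362.93926
After credit = $5,362.93926 − $175 = $5,187.93926
Total = $5,187.93926 + $62 = $5,249.93926

$5,249.94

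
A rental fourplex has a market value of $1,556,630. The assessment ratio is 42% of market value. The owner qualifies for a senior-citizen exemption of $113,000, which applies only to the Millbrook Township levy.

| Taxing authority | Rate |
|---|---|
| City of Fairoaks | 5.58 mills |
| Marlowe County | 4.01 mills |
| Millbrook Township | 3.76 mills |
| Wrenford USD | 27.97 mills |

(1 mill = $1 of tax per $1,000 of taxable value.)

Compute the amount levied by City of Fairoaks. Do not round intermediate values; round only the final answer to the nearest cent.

Assessed value = $1,556,630 × 0.42 = $653,784.6
City of Fairoaks taxable value = $653,784.6 (exemption does not apply)
City of Fairoaks levy = $653,784.6 × 0.00558 = $3,648.118068

$3,648.12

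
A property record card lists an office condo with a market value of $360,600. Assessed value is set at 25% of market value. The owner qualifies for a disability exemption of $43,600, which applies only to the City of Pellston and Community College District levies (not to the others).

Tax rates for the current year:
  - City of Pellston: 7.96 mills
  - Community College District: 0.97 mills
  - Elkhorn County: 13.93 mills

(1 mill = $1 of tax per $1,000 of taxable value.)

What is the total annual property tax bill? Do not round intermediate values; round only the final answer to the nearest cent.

$1,671.48

Assessed value = $360,600 × 0.25 = $90,150
City of Pellston: ($90,150 − $43,600) × 0.00796 = $46,550 × 0.00796 = $370.538
Community College District: ($90,150 − $43,600) × 0.00097 = $46,550 × 0.00097 = $45.1535
Elkhorn County: $90,150 × 0.01393 = $1,255.7895
Total = $1,671.481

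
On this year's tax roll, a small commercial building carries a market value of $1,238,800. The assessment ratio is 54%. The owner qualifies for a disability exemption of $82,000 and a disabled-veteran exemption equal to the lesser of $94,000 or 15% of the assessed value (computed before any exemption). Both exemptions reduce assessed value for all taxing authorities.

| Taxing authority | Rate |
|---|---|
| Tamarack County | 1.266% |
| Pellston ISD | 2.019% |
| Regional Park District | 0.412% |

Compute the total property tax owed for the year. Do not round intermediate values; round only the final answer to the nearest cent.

Assessed value = $1,238,800 × 0.54 = $668,952
Disabled-veteran exemption = min($94,000, 15% × $668,952) = min($94,000, $100,342.8) = $94,000 (dollar cap binds)
Taxable value = $668,952 − $82,000 − $94,000 = $492,952
Tamarack County: $492,952 × 0.01266 = $6,240.77232
Pellston ISD: $492,952 × 0.02019 = $9,952.70088
Regional Park District: $492,952 × 0.00412 = $2,030.96224
Total = $18,224.43544

$18,224.44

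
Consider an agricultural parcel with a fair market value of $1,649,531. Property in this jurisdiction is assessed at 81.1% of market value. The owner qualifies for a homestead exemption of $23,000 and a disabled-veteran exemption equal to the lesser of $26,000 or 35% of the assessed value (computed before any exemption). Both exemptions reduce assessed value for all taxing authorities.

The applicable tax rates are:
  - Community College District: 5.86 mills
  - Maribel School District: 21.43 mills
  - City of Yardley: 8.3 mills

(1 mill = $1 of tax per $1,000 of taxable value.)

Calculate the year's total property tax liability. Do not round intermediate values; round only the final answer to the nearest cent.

$45,867.31

Assessed value = $1,649,531 × 0.811 = $1,337,769.641
Disabled-veteran exemption = min($26,000, 35% × $1,337,769.641) = min($26,000, $468,219.37435) = $26,000 (dollar cap binds)
Taxable value = $1,337,769.641 − $23,000 − $26,000 = $1,288,769.641
Community College District: $1,288,769.641 × 0.00586 = $7,552.19009626
Maribel School District: $1,288,769.641 × 0.02143 = $27,618.33340663
City of Yardley: $1,288,769.641 × 0.0083 = $10,696.7880203
Total = $45,867.31152319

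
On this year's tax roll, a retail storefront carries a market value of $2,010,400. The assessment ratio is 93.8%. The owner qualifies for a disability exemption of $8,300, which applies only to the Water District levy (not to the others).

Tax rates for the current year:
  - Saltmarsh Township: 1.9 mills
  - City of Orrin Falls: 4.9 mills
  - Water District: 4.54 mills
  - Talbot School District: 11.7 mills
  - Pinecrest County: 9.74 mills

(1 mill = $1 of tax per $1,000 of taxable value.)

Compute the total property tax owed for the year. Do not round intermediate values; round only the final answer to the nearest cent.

$61,777.37

Assessed value = $2,010,400 × 0.938 = $1,885,755.2
Saltmarsh Township: $1,885,755.2 × 0.0019 = $3,582.93488
City of Orrin Falls: $1,885,755.2 × 0.0049 = $9,240.20048
Water District: ($1,885,755.2 − $8,300) × 0.00454 = $1,877,455.2 × 0.00454 = $8,523.646608
Talbot School District: $1,885,755.2 × 0.0117 = $22,063.33584
Pinecrest County: $1,885,755.2 × 0.00974 = $18,367.255648
Total = $61,777.373456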